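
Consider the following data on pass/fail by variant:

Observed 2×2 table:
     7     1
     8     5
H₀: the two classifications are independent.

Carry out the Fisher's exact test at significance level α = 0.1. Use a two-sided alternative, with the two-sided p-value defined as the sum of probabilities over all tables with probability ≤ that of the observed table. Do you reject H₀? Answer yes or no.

reject H₀: no

Margins: r₁=8, r₂=13, c₁=15, c₂=6, n=21
p_obs = C(8,7)·C(13,8)/C(21,15); sum pmf over tables with pmf ≤ p_obs
p-value (two-sided) = 0.33591
At α=0.1: p ≥ α → fail to reject H₀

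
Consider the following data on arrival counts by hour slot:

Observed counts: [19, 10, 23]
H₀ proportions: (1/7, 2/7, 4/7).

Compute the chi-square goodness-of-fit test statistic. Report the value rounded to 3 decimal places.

test statistic = 21.130

n = 52; E_i = n·p_i = [7.43, 14.86, 29.71]
χ² = (19−7.43)²/7.43 + (10−14.86)²/14.86 + (23−29.71)²/29.71 = 21.1298
df = 2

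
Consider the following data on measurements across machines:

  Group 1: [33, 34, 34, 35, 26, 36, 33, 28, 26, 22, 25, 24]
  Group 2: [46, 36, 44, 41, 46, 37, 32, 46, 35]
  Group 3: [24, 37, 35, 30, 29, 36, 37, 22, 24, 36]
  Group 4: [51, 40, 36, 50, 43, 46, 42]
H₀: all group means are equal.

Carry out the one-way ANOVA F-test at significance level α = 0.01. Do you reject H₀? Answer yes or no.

Group means [29.67, 40.33, 31.00, 44.00], grand mean 35.184
SSB = Σnᵢ(x̄ᵢ−x̄)² = 1323.044; SSW = ΣΣ(x−x̄ᵢ)² = 1004.667
MSB = 1323.044/3 = 441.0146; MSW = 1004.667/34 = 29.5490
F = MSB/MSW = 14.9248
df = (3, 34)
p-value (upper-tail) = 0.00000
At α=0.01: p < α → reject H₀

reject H₀: yes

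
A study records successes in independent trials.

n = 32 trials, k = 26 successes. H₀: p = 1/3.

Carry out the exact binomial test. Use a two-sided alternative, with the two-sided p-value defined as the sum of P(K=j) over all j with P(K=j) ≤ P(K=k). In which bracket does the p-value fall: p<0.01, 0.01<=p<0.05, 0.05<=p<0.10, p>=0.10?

Exact binomial: n=32, k=26, p₀=1/3=0.3333
P(X=j) = C(n,j)·p₀^j·(1−p₀)^(n−j); p = Σ P(X=j) over j with P(X=j) ≤ P(X=26)
p-value (two-sided) = 0.00000
→ bracket: p<0.01

p-value bracket: p<0.01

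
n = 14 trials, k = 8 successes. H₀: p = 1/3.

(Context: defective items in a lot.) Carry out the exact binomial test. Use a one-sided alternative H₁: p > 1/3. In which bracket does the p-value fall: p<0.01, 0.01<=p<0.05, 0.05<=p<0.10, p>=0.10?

p-value bracket: 0.05<=p<0.10

Exact binomial: n=14, k=8, p₀=1/3=0.3333
P(X≥8) from Σ C(n,i)·p₀^i·(1−p₀)^(n−i)
p-value (one-sided, H₁ greater) = 0.05762
→ bracket: 0.05<=p<0.10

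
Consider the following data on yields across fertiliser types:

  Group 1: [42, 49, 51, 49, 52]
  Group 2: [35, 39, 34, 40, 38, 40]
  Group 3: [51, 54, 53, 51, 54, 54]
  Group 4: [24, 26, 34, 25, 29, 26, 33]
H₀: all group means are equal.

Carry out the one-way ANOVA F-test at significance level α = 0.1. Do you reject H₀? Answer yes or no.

Group means [48.60, 37.67, 52.83, 28.14], grand mean 40.958
SSB = Σnᵢ(x̄ᵢ−x̄)² = 2352.735; SSW = ΣΣ(x−x̄ᵢ)² = 200.224
MSB = 2352.735/3 = 784.2448; MSW = 200.224/20 = 10.0112
F = MSB/MSW = 78.3368
df = (3, 20)
p-value (upper-tail) = 0.00000
At α=0.1: p < α → reject H₀

reject H₀: yes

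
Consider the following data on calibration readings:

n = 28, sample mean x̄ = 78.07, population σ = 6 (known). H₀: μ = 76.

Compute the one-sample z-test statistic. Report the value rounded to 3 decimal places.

test statistic = 1.826

SE = σ/√n = 6/√28 = 1.1339
z = (x̄−μ₀)/SE = (78.07−76)/1.1339 = 1.8256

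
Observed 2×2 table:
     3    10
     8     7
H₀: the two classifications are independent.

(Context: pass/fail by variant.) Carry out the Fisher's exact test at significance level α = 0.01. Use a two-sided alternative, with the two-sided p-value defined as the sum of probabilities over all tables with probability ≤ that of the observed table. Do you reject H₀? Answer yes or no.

Margins: r₁=13, r₂=15, c₁=11, c₂=17, n=28
p_obs = C(13,3)·C(15,8)/C(28,11); sum pmf over tables with pmf ≤ p_obs
p-value (two-sided) = 0.13673
At α=0.01: p ≥ α → fail to reject H₀

reject H₀: no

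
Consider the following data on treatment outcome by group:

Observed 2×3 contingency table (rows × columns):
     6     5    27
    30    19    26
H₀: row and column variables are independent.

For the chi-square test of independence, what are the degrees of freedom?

degrees of freedom = 2

df = (r−1)(c−1) = (2−1)·(3−1) = 2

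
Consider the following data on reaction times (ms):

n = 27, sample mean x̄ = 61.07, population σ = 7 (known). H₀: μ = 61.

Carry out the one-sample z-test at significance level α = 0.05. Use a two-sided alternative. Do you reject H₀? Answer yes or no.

reject H₀: no

SE = σ/√n = 7/√27 = 1.3472
z = (x̄−μ₀)/SE = (61.07−61)/1.3472 = 0.0520
p-value (two-sided) = 0.95856
At α=0.05: p ≥ α → fail to reject H₀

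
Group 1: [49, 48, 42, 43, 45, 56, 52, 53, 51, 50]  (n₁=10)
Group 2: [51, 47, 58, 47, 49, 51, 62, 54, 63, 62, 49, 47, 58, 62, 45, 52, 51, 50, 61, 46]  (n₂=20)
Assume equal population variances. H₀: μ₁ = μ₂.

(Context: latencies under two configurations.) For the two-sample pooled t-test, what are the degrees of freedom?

degrees of freedom = 28

df = n₁ + n₂ − 2 = 10 + 20 − 2 = 28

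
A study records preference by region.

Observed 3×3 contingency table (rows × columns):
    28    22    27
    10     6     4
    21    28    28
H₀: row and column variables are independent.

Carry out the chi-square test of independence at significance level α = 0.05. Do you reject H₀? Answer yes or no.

reject H₀: no

Row totals [77, 20, 77], col totals [59, 56, 59], n=174
χ² = (28−26.11)²/26.11 + (22−24.78)²/24.78 + (27−26.11)²/26.11 + (10−6.78)²/6.78 + (6−6.44)²/6.44 + (4−6.78)²/6.78 + (21−26.11)²/26.11 + (28−24.78)²/24.78 + (28−26.11)²/26.11 = 4.7322
df = 4
p-value (upper-tail) = 0.31590
At α=0.05: p ≥ α → fail to reject H₀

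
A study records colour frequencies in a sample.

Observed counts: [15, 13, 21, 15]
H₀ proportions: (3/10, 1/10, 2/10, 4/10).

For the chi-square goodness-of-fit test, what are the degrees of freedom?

degrees of freedom = 3

df = k − 1 = 4 − 1 = 3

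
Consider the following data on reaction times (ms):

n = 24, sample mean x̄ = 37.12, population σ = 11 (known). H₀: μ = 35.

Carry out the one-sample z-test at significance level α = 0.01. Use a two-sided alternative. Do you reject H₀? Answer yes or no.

reject H₀: no

SE = σ/√n = 11/√24 = 2.2454
z = (x̄−μ₀)/SE = (37.12−35)/2.2454 = 0.9442
p-value (two-sided) = 0.34508
At α=0.01: p ≥ α → fail to reject H₀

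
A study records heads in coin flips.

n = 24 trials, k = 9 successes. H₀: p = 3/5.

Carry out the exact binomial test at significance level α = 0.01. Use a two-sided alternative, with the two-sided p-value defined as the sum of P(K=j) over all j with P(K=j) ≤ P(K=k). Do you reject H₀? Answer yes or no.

Exact binomial: n=24, k=9, p₀=3/5=0.6000
P(X=j) = C(n,j)·p₀^j·(1−p₀)^(n−j); p = Σ P(X=j) over j with P(X=j) ≤ P(X=9)
p-value (two-sided) = 0.03511
At α=0.01: p ≥ α → fail to reject H₀

reject H₀: no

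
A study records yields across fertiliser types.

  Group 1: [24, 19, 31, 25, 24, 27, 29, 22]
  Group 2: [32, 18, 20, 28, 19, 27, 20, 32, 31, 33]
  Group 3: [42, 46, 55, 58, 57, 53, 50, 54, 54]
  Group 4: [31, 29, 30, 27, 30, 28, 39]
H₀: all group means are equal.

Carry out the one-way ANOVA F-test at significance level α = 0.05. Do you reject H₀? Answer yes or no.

reject H₀: yes

Group means [25.12, 26.00, 52.11, 30.57], grand mean 33.647
SSB = Σnᵢ(x̄ᵢ−x̄)² = 4300.287; SSW = ΣΣ(x−x̄ᵢ)² = 751.478
MSB = 4300.287/3 = 1433.4288; MSW = 751.478/30 = 25.0493
F = MSB/MSW = 57.2244
df = (3, 30)
p-value (upper-tail) = 0.00000
At α=0.05: p < α → reject H₀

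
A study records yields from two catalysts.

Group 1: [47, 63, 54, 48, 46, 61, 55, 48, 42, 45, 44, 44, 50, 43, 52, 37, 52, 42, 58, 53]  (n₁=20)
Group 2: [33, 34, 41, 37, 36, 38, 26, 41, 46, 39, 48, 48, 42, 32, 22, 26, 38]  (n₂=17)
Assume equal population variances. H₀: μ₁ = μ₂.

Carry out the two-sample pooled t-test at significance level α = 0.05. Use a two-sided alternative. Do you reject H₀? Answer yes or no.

reject H₀: yes

x̄₁=49.200, s₁=6.787, n₁=20
x̄₂=36.882, s₂=7.516, n₂=17
s_p² = [19·6.787² + 16·7.516²]/35 = 50.8276
SE = √(s_p²·(1/20+1/17)) = 2.3519
t = (49.200−36.882)/2.3519 = 5.2374
df = 35
p-value (two-sided) = 0.00001
At α=0.05: p < α → reject H₀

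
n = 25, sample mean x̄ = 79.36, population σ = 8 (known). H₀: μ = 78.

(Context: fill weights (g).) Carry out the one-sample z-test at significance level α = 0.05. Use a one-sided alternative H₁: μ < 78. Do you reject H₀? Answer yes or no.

SE = σ/√n = 8/√25 = 1.6000
z = (x̄−μ₀)/SE = (79.36−78)/1.6000 = 0.8500
p-value (one-sided, H₁ less) = 0.80234
At α=0.05: p ≥ α → fail to reject H₀

reject H₀: no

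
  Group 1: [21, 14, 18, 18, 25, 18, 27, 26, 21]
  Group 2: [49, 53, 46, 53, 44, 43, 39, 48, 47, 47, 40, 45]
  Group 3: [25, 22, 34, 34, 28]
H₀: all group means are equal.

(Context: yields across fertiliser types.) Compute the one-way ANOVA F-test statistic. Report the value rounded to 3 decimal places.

Group means [20.89, 46.17, 28.60], grand mean 34.038
SSB = Σnᵢ(x̄ᵢ−x̄)² = 3469.206; SSW = ΣΣ(x−x̄ᵢ)² = 479.756
MSB = 3469.206/2 = 1734.6030; MSW = 479.756/23 = 20.8589
F = MSB/MSW = 83.1587
df = (2, 23)

test statistic = 83.159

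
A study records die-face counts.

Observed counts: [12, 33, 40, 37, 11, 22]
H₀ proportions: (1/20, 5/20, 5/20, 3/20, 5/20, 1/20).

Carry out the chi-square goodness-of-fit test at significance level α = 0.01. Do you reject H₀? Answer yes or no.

n = 155; E_i = n·p_i = [7.75, 38.75, 38.75, 23.25, 38.75, 7.75]
χ² = (12−7.75)²/7.75 + (33−38.75)²/38.75 + (40−38.75)²/38.75 + (37−23.25)²/23.25 + (11−38.75)²/38.75 + (22−7.75)²/7.75 = 57.4301
df = 5
p-value (upper-tail) = 0.00000
At α=0.01: p < α → reject H₀

reject H₀: yes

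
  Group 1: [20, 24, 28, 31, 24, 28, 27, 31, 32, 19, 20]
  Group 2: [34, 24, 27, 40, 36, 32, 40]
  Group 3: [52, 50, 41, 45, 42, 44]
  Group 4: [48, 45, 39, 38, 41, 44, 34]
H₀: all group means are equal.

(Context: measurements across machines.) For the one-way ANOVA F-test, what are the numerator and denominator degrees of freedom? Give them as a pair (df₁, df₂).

k = 4 groups, N = 31 total
df = (k−1, N−k) = (4−1, 31−4) = (3, 27)

degrees of freedom = [3, 27]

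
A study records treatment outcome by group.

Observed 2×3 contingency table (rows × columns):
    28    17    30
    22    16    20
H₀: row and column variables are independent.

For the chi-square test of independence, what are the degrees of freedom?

df = (r−1)(c−1) = (2−1)·(3−1) = 2

degrees of freedom = 2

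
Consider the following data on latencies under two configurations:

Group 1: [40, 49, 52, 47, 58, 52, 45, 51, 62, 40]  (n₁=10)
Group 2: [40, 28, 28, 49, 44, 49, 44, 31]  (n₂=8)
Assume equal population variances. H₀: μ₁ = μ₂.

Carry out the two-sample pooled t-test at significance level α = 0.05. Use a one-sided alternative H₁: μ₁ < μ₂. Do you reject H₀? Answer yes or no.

reject H₀: no

x̄₁=49.600, s₁=7.074, n₁=10
x̄₂=39.125, s₂=8.919, n₂=8
s_p² = [9·7.074² + 7·8.919²]/16 = 62.9547
SE = √(s_p²·(1/10+1/8)) = 3.7636
t = (49.600−39.125)/3.7636 = 2.7832
df = 16
p-value (one-sided, H₁ less) = 0.99335
At α=0.05: p ≥ α → fail to reject H₀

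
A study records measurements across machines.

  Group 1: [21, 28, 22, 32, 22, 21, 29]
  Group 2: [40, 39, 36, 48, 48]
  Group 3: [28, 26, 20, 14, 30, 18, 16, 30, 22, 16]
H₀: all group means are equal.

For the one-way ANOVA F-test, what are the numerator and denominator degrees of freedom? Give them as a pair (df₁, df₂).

k = 3 groups, N = 22 total
df = (k−1, N−k) = (3−1, 22−3) = (2, 19)

degrees of freedom = [2, 19]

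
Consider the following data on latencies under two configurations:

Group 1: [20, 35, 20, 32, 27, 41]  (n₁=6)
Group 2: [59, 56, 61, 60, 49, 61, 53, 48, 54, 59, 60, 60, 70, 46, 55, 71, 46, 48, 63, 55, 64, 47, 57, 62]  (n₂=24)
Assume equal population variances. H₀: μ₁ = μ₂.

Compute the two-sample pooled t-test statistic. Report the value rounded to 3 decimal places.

x̄₁=29.167, s₁=8.424, n₁=6
x̄₂=56.833, s₂=7.051, n₂=24
s_p² = [5·8.424² + 23·7.051²]/28 = 53.5060
SE = √(s_p²·(1/6+1/24)) = 3.3387
t = (29.167−56.833)/3.3387 = -8.2866
df = 28

test statistic = -8.287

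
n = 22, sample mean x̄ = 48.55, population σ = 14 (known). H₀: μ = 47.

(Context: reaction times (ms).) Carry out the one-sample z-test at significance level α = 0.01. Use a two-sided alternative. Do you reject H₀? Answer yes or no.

reject H₀: no

SE = σ/√n = 14/√22 = 2.9848
z = (x̄−μ₀)/SE = (48.55−47)/2.9848 = 0.5193
p-value (two-sided) = 0.60355
At α=0.01: p ≥ α → fail to reject H₀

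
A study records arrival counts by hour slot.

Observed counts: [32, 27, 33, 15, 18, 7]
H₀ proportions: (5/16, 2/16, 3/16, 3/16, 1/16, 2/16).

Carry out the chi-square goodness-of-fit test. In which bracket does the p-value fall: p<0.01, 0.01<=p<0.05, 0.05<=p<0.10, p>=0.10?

p-value bracket: p<0.01

n = 132; E_i = n·p_i = [41.25, 16.50, 24.75, 24.75, 8.25, 16.50]
χ² = (32−41.25)²/41.25 + (27−16.50)²/16.50 + (33−24.75)²/24.75 + (15−24.75)²/24.75 + (18−8.25)²/8.25 + (7−16.50)²/16.50 = 32.3394
df = 5
p-value (upper-tail) = 0.00001
→ bracket: p<0.01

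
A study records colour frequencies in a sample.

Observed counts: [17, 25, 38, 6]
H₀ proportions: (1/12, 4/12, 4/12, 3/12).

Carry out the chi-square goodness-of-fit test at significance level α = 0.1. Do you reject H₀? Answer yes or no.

n = 86; E_i = n·p_i = [7.17, 28.67, 28.67, 21.50]
χ² = (17−7.17)²/7.17 + (25−28.67)²/28.67 + (38−28.67)²/28.67 + (6−21.50)²/21.50 = 28.1744
df = 3
p-value (upper-tail) = 0.00000
At α=0.1: p < α → reject H₀

reject H₀: yes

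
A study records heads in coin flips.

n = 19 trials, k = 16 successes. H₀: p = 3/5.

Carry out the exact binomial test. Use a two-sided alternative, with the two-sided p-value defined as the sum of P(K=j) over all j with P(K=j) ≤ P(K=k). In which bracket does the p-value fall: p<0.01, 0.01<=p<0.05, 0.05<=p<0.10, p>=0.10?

p-value bracket: 0.01<=p<0.05

Exact binomial: n=19, k=16, p₀=3/5=0.6000
P(X=j) = C(n,j)·p₀^j·(1−p₀)^(n−j); p = Σ P(X=j) over j with P(X=j) ≤ P(X=16)
p-value (two-sided) = 0.03452
→ bracket: 0.01<=p<0.05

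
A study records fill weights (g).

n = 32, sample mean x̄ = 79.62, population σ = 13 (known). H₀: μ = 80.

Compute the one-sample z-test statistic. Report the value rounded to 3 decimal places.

SE = σ/√n = 13/√32 = 2.2981
z = (x̄−μ₀)/SE = (79.62−80)/2.2981 = -0.1654

test statistic = -0.165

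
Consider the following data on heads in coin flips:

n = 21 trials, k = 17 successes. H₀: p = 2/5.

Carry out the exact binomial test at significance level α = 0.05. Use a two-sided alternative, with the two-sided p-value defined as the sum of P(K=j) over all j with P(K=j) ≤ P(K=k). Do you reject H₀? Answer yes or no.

Exact binomial: n=21, k=17, p₀=2/5=0.4000
P(X=j) = C(n,j)·p₀^j·(1−p₀)^(n−j); p = Σ P(X=j) over j with P(X=j) ≤ P(X=17)
p-value (two-sided) = 0.00018
At α=0.05: p < α → reject H₀

reject H₀: yes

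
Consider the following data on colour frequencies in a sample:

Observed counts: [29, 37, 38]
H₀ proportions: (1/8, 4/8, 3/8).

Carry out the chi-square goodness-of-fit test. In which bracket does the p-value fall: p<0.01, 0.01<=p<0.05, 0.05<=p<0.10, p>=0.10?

p-value bracket: p<0.01

n = 104; E_i = n·p_i = [13.00, 52.00, 39.00]
χ² = (29−13.00)²/13.00 + (37−52.00)²/52.00 + (38−39.00)²/39.00 = 24.0449
df = 2
p-value (upper-tail) = 0.00001
→ bracket: p<0.01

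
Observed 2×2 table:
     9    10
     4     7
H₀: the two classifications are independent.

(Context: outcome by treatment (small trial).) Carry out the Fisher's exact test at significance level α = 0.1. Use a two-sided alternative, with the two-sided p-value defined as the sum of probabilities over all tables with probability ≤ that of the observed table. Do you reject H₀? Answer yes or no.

Margins: r₁=19, r₂=11, c₁=13, c₂=17, n=30
p_obs = C(19,9)·C(11,4)/C(30,13); sum pmf over tables with pmf ≤ p_obs
p-value (two-sided) = 0.70843
At α=0.1: p ≥ α → fail to reject H₀

reject H₀: no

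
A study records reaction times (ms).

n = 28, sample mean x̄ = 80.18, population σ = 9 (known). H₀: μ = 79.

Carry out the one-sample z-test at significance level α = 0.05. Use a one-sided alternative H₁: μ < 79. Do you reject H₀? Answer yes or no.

reject H₀: no

SE = σ/√n = 9/√28 = 1.7008
z = (x̄−μ₀)/SE = (80.18−79)/1.7008 = 0.6938
p-value (one-sided, H₁ less) = 0.75609
At α=0.05: p ≥ α → fail to reject H₀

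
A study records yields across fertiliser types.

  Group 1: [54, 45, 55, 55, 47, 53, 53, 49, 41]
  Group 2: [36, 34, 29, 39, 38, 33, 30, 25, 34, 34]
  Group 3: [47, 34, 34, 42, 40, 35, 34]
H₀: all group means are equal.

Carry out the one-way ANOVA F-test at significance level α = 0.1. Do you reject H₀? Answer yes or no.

reject H₀: yes

Group means [50.22, 33.20, 38.00], grand mean 40.385
SSB = Σnᵢ(x̄ᵢ−x̄)² = 1426.998; SSW = ΣΣ(x−x̄ᵢ)² = 519.156
MSB = 1426.998/2 = 713.4991; MSW = 519.156/23 = 22.5720
F = MSB/MSW = 31.6099
df = (2, 23)
p-value (upper-tail) = 0.00000
At α=0.1: p < α → reject H₀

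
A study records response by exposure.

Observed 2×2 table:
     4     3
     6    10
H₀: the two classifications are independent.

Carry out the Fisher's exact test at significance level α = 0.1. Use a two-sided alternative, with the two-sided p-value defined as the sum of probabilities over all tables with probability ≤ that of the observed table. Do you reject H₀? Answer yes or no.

reject H₀: no

Margins: r₁=7, r₂=16, c₁=10, c₂=13, n=23
p_obs = C(7,4)·C(16,6)/C(23,10); sum pmf over tables with pmf ≤ p_obs
p-value (two-sided) = 0.65002
At α=0.1: p ≥ α → fail to reject H₀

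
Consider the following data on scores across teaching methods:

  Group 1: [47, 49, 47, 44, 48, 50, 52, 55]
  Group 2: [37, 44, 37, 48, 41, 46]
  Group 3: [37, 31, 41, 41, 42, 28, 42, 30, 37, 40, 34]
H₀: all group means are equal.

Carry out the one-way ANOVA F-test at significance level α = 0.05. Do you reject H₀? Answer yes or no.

Group means [49.00, 42.17, 36.64], grand mean 41.920
SSB = Σnᵢ(x̄ᵢ−x̄)² = 708.461; SSW = ΣΣ(x−x̄ᵢ)² = 451.379
MSB = 708.461/2 = 354.2306; MSW = 451.379/22 = 20.5172
F = MSB/MSW = 17.2650
df = (2, 22)
p-value (upper-tail) = 0.00003
At α=0.05: p < α → reject H₀

reject H₀: yes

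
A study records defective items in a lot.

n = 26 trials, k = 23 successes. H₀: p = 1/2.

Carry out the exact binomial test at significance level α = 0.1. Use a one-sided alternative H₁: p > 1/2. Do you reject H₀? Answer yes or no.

reject H₀: yes

Exact binomial: n=26, k=23, p₀=1/2=0.5000
P(X≥23) from Σ C(n,i)·p₀^i·(1−p₀)^(n−i)
p-value (one-sided, H₁ greater) = 0.00004
At α=0.1: p < α → reject H₀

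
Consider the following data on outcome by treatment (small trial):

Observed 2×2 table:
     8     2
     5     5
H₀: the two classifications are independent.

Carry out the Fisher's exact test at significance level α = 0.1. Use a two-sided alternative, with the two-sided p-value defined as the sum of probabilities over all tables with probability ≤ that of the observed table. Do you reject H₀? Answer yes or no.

Margins: r₁=10, r₂=10, c₁=13, c₂=7, n=20
p_obs = C(10,8)·C(10,5)/C(20,13); sum pmf over tables with pmf ≤ p_obs
p-value (two-sided) = 0.34985
At α=0.1: p ≥ α → fail to reject H₀

reject H₀: no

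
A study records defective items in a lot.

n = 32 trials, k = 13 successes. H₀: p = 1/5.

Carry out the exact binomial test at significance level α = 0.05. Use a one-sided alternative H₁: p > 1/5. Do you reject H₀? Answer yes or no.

reject H₀: yes

Exact binomial: n=32, k=13, p₀=1/5=0.2000
P(X≥13) from Σ C(n,i)·p₀^i·(1−p₀)^(n−i)
p-value (one-sided, H₁ greater) = 0.00605
At α=0.05: p < α → reject H₀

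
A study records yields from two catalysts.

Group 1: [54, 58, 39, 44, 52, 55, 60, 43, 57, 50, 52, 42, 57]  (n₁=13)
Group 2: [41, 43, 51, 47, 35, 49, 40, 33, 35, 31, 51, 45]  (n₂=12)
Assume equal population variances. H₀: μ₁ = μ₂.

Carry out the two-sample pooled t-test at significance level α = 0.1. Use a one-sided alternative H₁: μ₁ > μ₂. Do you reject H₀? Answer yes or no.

x̄₁=51.000, s₁=6.880, n₁=13
x̄₂=41.750, s₂=7.073, n₂=12
s_p² = [12·6.880² + 11·7.073²]/23 = 48.6196
SE = √(s_p²·(1/13+1/12)) = 2.7913
t = (51.000−41.750)/2.7913 = 3.3138
df = 23
p-value (one-sided, H₁ greater) = 0.00151
At α=0.1: p < α → reject H₀

reject H₀: yes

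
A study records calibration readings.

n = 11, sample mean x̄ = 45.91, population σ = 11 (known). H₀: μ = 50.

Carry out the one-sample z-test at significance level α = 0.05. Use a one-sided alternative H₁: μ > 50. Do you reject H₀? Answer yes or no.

SE = σ/√n = 11/√11 = 3.3166
z = (x̄−μ₀)/SE = (45.91−50)/3.3166 = -1.2332
p-value (one-sided, H₁ greater) = 0.89125
At α=0.05: p ≥ α → fail to reject H₀

reject H₀: no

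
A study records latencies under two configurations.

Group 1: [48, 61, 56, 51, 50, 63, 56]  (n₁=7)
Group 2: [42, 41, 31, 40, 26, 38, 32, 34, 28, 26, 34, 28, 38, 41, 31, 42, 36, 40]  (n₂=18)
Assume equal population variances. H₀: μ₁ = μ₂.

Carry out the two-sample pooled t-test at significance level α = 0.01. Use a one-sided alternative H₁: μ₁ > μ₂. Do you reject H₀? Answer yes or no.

x̄₁=55.000, s₁=5.657, n₁=7
x̄₂=34.889, s₂=5.645, n₂=18
s_p² = [6·5.657² + 17·5.645²]/23 = 31.9034
SE = √(s_p²·(1/7+1/18)) = 2.5160
t = (55.000−34.889)/2.5160 = 7.9934
df = 23
p-value (one-sided, H₁ greater) = 0.00000
At α=0.01: p < α → reject H₀

reject H₀: yes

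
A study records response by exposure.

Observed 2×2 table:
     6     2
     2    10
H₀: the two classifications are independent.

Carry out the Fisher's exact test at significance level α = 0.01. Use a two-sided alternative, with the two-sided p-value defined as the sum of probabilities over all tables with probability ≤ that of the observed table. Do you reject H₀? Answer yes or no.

Margins: r₁=8, r₂=12, c₁=8, c₂=12, n=20
p_obs = C(8,6)·C(12,2)/C(20,8); sum pmf over tables with pmf ≤ p_obs
p-value (two-sided) = 0.01937
At α=0.01: p ≥ α → fail to reject H₀

reject H₀: no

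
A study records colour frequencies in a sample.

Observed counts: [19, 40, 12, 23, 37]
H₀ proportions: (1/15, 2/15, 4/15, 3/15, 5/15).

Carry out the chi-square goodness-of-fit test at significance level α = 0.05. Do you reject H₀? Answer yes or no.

n = 131; E_i = n·p_i = [8.73, 17.47, 34.93, 26.20, 43.67]
χ² = (19−8.73)²/8.73 + (40−17.47)²/17.47 + (12−34.93)²/34.93 + (23−26.20)²/26.20 + (37−43.67)²/43.67 = 57.6031
df = 4
p-value (upper-tail) = 0.00000
At α=0.05: p < α → reject H₀

reject H₀: yes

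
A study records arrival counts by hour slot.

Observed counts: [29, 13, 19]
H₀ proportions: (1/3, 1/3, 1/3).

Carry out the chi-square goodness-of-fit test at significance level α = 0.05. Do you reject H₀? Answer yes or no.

n = 61; E_i = n·p_i = [20.33, 20.33, 20.33]
χ² = (29−20.33)²/20.33 + (13−20.33)²/20.33 + (19−20.33)²/20.33 = 6.4262
df = 2
p-value (upper-tail) = 0.04023
At α=0.05: p < α → reject H₀

reject H₀: yes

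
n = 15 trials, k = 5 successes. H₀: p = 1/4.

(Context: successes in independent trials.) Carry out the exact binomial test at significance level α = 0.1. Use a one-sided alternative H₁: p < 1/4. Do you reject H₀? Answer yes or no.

Exact binomial: n=15, k=5, p₀=1/4=0.2500
P(X≤5) from Σ C(n,i)·p₀^i·(1−p₀)^(n−i)
p-value (one-sided, H₁ less) = 0.85163
At α=0.1: p ≥ α → fail to reject H₀

reject H₀: no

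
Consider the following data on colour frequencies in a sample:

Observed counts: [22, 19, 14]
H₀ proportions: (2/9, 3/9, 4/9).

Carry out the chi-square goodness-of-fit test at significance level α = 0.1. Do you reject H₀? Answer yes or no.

n = 55; E_i = n·p_i = [12.22, 18.33, 24.44]
χ² = (22−12.22)²/12.22 + (19−18.33)²/18.33 + (14−24.44)²/24.44 = 12.3091
df = 2
p-value (upper-tail) = 0.00212
At α=0.1: p < α → reject H₀

reject H₀: yes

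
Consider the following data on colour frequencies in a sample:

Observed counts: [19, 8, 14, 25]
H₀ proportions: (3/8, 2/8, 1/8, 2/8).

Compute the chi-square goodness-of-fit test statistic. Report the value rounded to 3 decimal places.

n = 66; E_i = n·p_i = [24.75, 16.50, 8.25, 16.50]
χ² = (19−24.75)²/24.75 + (8−16.50)²/16.50 + (14−8.25)²/8.25 + (25−16.50)²/16.50 = 14.1010
df = 3

test statistic = 14.101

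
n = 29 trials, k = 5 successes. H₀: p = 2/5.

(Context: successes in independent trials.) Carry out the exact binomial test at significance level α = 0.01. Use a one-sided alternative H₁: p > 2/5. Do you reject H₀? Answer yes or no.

Exact binomial: n=29, k=5, p₀=2/5=0.4000
P(X≥5) from Σ C(n,i)·p₀^i·(1−p₀)^(n−i)
p-value (one-sided, H₁ greater) = 0.99780
At α=0.01: p ≥ α → fail to reject H₀

reject H₀: no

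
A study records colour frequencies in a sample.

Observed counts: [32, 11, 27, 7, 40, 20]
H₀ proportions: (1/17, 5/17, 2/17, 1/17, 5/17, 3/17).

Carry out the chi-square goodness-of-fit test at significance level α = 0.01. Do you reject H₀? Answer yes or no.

reject H₀: yes

n = 137; E_i = n·p_i = [8.06, 40.29, 16.12, 8.06, 40.29, 24.18]
χ² = (32−8.06)²/8.06 + (11−40.29)²/40.29 + (27−16.12)²/16.12 + (7−8.06)²/8.06 + (40−40.29)²/40.29 + (20−24.18)²/24.18 = 100.6319
df = 5
p-value (upper-tail) = 0.00000
At α=0.01: p < α → reject H₀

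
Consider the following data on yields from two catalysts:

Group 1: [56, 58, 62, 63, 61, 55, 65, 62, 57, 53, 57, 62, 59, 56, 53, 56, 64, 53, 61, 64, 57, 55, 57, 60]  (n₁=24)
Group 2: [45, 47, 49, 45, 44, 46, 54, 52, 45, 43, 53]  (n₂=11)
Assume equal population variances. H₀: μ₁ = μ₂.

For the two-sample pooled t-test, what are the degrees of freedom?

degrees of freedom = 33

df = n₁ + n₂ − 2 = 24 + 11 − 2 = 33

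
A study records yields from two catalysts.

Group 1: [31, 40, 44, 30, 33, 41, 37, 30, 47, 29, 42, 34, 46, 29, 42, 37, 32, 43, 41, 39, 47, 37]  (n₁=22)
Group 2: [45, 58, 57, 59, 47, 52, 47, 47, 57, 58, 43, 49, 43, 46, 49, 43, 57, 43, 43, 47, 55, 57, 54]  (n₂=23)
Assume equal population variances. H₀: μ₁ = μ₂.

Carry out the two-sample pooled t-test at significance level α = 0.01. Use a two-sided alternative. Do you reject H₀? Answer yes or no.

reject H₀: yes

x̄₁=37.773, s₁=6.015, n₁=22
x̄₂=50.261, s₂=5.925, n₂=23
s_p² = [21·6.015² + 22·5.925²]/43 = 35.6348
SE = √(s_p²·(1/22+1/23)) = 1.7802
t = (37.773−50.261)/1.7802 = -7.0150
df = 43
p-value (two-sided) = 0.00000
At α=0.01: p < α → reject H₀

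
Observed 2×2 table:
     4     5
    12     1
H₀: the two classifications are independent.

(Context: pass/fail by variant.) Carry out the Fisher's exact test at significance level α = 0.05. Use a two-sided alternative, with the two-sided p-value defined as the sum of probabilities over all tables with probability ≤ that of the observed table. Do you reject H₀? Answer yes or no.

Margins: r₁=9, r₂=13, c₁=16, c₂=6, n=22
p_obs = C(9,4)·C(13,12)/C(22,16); sum pmf over tables with pmf ≤ p_obs
p-value (two-sided) = 0.02308
At α=0.05: p < α → reject H₀

reject H₀: yes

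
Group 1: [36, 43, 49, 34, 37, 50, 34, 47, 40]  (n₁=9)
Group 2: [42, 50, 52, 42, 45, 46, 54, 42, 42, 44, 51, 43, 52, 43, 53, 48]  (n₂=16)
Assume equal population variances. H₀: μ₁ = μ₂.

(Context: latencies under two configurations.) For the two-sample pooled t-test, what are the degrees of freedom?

degrees of freedom = 23

df = n₁ + n₂ − 2 = 9 + 16 − 2 = 23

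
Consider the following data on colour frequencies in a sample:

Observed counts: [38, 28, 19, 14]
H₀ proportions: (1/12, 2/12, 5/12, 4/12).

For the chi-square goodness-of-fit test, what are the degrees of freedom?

degrees of freedom = 3

df = k − 1 = 4 − 1 = 3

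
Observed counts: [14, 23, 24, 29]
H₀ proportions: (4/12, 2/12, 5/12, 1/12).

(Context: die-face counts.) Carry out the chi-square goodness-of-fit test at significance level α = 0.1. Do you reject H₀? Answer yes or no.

n = 90; E_i = n·p_i = [30.00, 15.00, 37.50, 7.50]
χ² = (14−30.00)²/30.00 + (23−15.00)²/15.00 + (24−37.50)²/37.50 + (29−7.50)²/7.50 = 79.2933
df = 3
p-value (upper-tail) = 0.00000
At α=0.1: p < α → reject H₀

reject H₀: yes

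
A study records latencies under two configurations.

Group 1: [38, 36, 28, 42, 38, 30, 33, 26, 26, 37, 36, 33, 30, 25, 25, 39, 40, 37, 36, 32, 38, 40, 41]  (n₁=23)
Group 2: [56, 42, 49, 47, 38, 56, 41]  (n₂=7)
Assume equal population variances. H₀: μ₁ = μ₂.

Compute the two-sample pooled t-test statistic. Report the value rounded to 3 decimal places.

test statistic = -5.076

x̄₁=34.174, s₁=5.441, n₁=23
x̄₂=47.000, s₂=7.165, n₂=7
s_p² = [22·5.441² + 6·7.165²]/28 = 34.2609
SE = √(s_p²·(1/23+1/7)) = 2.5267
t = (34.174−47.000)/2.5267 = -5.0763
df = 28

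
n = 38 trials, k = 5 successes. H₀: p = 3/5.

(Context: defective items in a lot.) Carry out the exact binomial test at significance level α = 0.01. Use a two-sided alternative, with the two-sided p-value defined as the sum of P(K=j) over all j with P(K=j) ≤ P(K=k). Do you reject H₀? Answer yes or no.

Exact binomial: n=38, k=5, p₀=3/5=0.6000
P(X=j) = C(n,j)·p₀^j·(1−p₀)^(n−j); p = Σ P(X=j) over j with P(X=j) ≤ P(X=5)
p-value (two-sided) = 0.00000
At α=0.01: p < α → reject H₀

reject H₀: yes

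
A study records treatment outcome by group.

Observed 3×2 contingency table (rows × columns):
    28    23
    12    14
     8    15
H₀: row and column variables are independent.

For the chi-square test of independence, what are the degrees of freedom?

df = (r−1)(c−1) = (3−1)·(2−1) = 2

degrees of freedom = 2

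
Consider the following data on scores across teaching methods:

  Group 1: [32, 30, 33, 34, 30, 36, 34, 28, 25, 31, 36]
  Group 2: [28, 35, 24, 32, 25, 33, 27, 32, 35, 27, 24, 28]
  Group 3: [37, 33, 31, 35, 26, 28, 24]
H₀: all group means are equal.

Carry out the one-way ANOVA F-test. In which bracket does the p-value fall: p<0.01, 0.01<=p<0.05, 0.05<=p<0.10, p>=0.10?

p-value bracket: p>=0.10

Group means [31.73, 29.17, 30.57], grand mean 30.433
SSB = Σnᵢ(x̄ᵢ−x̄)² = 37.804; SSW = ΣΣ(x−x̄ᵢ)² = 433.563
MSB = 37.804/2 = 18.9019; MSW = 433.563/27 = 16.0579
F = MSB/MSW = 1.1771
df = (2, 27)
p-value (upper-tail) = 0.32349
→ bracket: p>=0.10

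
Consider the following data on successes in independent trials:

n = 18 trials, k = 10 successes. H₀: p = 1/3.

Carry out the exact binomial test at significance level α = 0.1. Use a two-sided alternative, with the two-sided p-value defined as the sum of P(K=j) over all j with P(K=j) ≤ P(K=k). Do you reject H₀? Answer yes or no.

reject H₀: yes

Exact binomial: n=18, k=10, p₀=1/3=0.3333
P(X=j) = C(n,j)·p₀^j·(1−p₀)^(n−j); p = Σ P(X=j) over j with P(X=j) ≤ P(X=10)
p-value (two-sided) = 0.07600
At α=0.1: p < α → reject H₀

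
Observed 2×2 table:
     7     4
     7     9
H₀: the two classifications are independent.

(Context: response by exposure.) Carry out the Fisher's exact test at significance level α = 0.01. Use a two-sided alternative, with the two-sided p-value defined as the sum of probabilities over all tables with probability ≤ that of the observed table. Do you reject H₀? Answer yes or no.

Margins: r₁=11, r₂=16, c₁=14, c₂=13, n=27
p_obs = C(11,7)·C(16,7)/C(27,14); sum pmf over tables with pmf ≤ p_obs
p-value (two-sided) = 0.44007
At α=0.01: p ≥ α → fail to reject H₀

reject H₀: no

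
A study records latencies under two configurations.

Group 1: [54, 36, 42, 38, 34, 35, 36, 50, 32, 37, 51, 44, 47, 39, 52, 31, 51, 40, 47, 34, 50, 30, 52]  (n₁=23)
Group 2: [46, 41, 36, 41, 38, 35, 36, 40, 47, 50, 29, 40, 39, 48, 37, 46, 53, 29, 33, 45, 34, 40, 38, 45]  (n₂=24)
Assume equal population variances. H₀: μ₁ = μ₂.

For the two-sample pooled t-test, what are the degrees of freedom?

degrees of freedom = 45

df = n₁ + n₂ − 2 = 23 + 24 − 2 = 45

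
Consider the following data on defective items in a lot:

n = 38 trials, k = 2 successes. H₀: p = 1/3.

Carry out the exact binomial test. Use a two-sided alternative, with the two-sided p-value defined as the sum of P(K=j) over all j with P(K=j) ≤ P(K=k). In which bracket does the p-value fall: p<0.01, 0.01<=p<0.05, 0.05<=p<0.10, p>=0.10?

p-value bracket: p<0.01

Exact binomial: n=38, k=2, p₀=1/3=0.3333
P(X=j) = C(n,j)·p₀^j·(1−p₀)^(n−j); p = Σ P(X=j) over j with P(X=j) ≤ P(X=2)
p-value (two-sided) = 0.00008
→ bracket: p<0.01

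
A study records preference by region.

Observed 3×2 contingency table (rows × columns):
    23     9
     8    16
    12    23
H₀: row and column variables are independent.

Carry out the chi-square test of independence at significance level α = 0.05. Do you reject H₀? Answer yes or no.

Row totals [32, 24, 35], col totals [43, 48], n=91
χ² = (23−15.12)²/15.12 + (9−16.88)²/16.88 + (8−11.34)²/11.34 + (16−12.66)²/12.66 + (12−16.54)²/16.54 + (23−18.46)²/18.46 = 12.0103
df = 2
p-value (upper-tail) = 0.00247
At α=0.05: p < α → reject H₀

reject H₀: yes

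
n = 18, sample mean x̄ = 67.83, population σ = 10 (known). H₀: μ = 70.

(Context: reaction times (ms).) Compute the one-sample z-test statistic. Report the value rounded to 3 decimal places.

test statistic = -0.921

SE = σ/√n = 10/√18 = 2.3570
z = (x̄−μ₀)/SE = (67.83−70)/2.3570 = -0.9207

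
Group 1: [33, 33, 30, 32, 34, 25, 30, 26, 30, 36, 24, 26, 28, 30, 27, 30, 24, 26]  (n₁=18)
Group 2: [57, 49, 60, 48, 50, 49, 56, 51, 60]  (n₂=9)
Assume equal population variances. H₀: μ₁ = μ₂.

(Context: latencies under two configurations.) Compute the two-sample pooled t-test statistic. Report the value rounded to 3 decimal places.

test statistic = -14.655

x̄₁=29.111, s₁=3.579, n₁=18
x̄₂=53.333, s₂=4.899, n₂=9
s_p² = [17·3.579² + 8·4.899²]/25 = 16.3911
SE = √(s_p²·(1/18+1/9)) = 1.6528
t = (29.111−53.333)/1.6528 = -14.6550
df = 25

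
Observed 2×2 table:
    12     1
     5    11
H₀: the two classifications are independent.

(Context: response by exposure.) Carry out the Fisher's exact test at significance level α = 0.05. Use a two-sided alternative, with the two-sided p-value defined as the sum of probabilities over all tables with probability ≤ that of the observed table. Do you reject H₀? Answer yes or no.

reject H₀: yes

Margins: r₁=13, r₂=16, c₁=17, c₂=12, n=29
p_obs = C(13,12)·C(16,5)/C(29,17); sum pmf over tables with pmf ≤ p_obs
p-value (two-sided) = 0.00181
At α=0.05: p < α → reject H₀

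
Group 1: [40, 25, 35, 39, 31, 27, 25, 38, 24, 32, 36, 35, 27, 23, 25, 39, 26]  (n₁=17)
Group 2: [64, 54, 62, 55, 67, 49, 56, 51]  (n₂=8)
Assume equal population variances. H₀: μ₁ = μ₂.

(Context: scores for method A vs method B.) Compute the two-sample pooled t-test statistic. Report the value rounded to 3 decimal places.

test statistic = -9.890

x̄₁=31.000, s₁=6.093, n₁=17
x̄₂=57.250, s₂=6.409, n₂=8
s_p² = [16·6.093² + 7·6.409²]/23 = 38.3261
SE = √(s_p²·(1/17+1/8)) = 2.6543
t = (31.000−57.250)/2.6543 = -9.8897
df = 23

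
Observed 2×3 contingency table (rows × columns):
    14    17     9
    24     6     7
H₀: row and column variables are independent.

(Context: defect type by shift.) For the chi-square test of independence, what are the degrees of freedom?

df = (r−1)(c−1) = (2−1)·(3−1) = 2

degrees of freedom = 2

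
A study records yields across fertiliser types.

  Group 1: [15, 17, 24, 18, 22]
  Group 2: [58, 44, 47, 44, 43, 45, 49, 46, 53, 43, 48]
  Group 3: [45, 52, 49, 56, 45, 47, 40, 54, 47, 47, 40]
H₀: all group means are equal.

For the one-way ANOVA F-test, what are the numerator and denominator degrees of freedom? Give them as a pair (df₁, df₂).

k = 3 groups, N = 27 total
df = (k−1, N−k) = (3−1, 27−3) = (2, 24)

degrees of freedom = [2, 24]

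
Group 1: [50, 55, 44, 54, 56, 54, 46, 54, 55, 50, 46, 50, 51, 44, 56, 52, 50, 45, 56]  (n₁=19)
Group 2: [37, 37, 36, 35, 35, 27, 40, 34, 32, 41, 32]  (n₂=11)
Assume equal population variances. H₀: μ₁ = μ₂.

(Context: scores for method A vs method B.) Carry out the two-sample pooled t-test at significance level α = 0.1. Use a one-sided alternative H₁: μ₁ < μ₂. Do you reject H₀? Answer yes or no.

x̄₁=50.947, s₁=4.236, n₁=19
x̄₂=35.091, s₂=3.910, n₂=11
s_p² = [18·4.236² + 10·3.910²]/28 = 16.9949
SE = √(s_p²·(1/19+1/11)) = 1.5619
t = (50.947−35.091)/1.5619 = 10.1522
df = 28
p-value (one-sided, H₁ less) = 1.00000
At α=0.1: p ≥ α → fail to reject H₀

reject H₀: no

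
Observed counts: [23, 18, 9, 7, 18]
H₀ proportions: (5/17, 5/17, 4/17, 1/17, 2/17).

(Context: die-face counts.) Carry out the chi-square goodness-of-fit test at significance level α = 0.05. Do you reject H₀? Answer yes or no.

n = 75; E_i = n·p_i = [22.06, 22.06, 17.65, 4.41, 8.82]
χ² = (23−22.06)²/22.06 + (18−22.06)²/22.06 + (9−17.65)²/17.65 + (7−4.41)²/4.41 + (18−8.82)²/8.82 = 16.0860
df = 4
p-value (upper-tail) = 0.00291
At α=0.05: p < α → reject H₀

reject H₀: yes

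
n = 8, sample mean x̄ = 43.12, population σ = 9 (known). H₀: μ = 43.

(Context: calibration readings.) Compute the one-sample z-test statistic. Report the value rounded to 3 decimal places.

SE = σ/√n = 9/√8 = 3.1820
z = (x̄−μ₀)/SE = (43.12−43)/3.1820 = 0.0377

test statistic = 0.038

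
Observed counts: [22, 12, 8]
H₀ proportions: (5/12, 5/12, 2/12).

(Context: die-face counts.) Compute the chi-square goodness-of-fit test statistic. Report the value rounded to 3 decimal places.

n = 42; E_i = n·p_i = [17.50, 17.50, 7.00]
χ² = (22−17.50)²/17.50 + (12−17.50)²/17.50 + (8−7.00)²/7.00 = 3.0286
df = 2

test statistic = 3.029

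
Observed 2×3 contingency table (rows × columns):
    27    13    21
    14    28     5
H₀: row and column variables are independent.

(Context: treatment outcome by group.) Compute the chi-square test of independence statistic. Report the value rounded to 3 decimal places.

Row totals [61, 47], col totals [41, 41, 26], n=108
χ² = (27−23.16)²/23.16 + (13−23.16)²/23.16 + (21−14.69)²/14.69 + (14−17.84)²/17.84 + (28−17.84)²/17.84 + (5−11.31)²/11.31 = 17.9426
df = 2

test statistic = 17.943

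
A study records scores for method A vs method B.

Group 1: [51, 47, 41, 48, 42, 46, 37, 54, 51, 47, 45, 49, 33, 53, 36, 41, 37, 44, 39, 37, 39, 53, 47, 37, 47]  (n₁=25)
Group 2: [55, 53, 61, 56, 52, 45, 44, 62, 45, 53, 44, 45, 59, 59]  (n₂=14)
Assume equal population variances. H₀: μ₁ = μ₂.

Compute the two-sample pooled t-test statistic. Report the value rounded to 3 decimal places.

test statistic = -3.947

x̄₁=44.040, s₁=6.107, n₁=25
x̄₂=52.357, s₂=6.675, n₂=14
s_p² = [24·6.107² + 13·6.675²]/37 = 39.8425
SE = √(s_p²·(1/25+1/14)) = 2.1070
t = (44.040−52.357)/2.1070 = -3.9473
df = 37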